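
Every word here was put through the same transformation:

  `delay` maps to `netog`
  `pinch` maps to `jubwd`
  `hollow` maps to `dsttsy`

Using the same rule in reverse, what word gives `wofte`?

Each letter's alphabet position (a=0..z=25) is mapped through 17·x+14 mod 26 — an affine cipher.
Undoing it on wofte: w(22)→23·(22−14)≡2=c; o(14)→23·(14−14)≡0=a; f(5)→23·(5−14)≡1=b; t(19)→23·(19−14)≡11=l; e(4)→23·(4−14)≡4=e (all mod 26).

cable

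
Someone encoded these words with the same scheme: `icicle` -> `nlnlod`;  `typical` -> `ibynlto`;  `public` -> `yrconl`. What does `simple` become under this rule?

znxyod

Each letter's alphabet position (a=0..z=25) is mapped through 9·x+19 mod 26 — an affine cipher.
Applying it to simple: s(18)→9·18+19≡25=z; i(8)→9·8+19≡13=n; m(12)→9·12+19≡23=x; p(15)→9·15+19≡24=y; l(11)→9·11+19≡14=o; e(4)→9·4+19≡3=d (all mod 26).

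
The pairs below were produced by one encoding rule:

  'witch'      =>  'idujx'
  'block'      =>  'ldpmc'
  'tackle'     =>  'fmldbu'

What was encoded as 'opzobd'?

canyon

The output letters match the input read backwards, each shifted +1: witch reversed is hctiw. Read the word backwards and shift each letter +1.
Reversing it on opzobd: shift back: o−1=n, p−1=o, z−1=y, o−1=n, b−1=a, d−1=c → noynac; then reverse → canyon.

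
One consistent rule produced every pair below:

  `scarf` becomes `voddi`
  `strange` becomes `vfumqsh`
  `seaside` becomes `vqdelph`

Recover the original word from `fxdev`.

class

Shifts by position in scarf: pos 0: s→v (+3), pos 1: c→o (+12), pos 2: a→d (+3), pos 3: r→d (+12) — repeating every 2. A repeating key of period 2 is used — shifts +3, +12 over and over.
Reversing it on fxdev: f−3=c, x−12=l, d−3=a, e−12=s, v−3=s.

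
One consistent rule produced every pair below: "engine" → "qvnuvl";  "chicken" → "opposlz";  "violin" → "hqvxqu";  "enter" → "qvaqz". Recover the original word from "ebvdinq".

storage

Shifts by position in engine: pos 0: e→q (+12), pos 1: n→v (+8), pos 2: g→n (+7), pos 3: i→u (+12), pos 4: n→v (+8), pos 5: e→l (+7) — repeating every 3. The shifts repeat in a cycle of length 3: positions 0,1,… shift by +12, +8, +7, then the pattern repeats.
Undoing it on ebvdinq: e−12=s, b−8=t, v−7=o, d−12=r, i−8=a, n−7=g, q−12=e.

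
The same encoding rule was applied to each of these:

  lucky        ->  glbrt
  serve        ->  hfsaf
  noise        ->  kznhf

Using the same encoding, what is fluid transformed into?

Treating letters as 0–25, the rule is x ↦ 15x + 23 (mod 26).
Applying it to fluid: f(5)→15·5+23≡20=u; l(11)→15·11+23≡6=g; u(20)→15·20+23≡11=l; i(8)→15·8+23≡13=n; d(3)→15·3+23≡16=q (all mod 26).

uglnq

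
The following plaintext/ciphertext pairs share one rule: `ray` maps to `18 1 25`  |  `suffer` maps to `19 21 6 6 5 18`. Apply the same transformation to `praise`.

16 18 1 9 19 5

r is letter #18 and maps to 18: an offset of 0. Each letter is replaced by its alphabet position (a=1, b=2, …, z=26).
On praise: p=16→16, r=18→18, a=1→1, i=9→9, s=19→19, e=5→5.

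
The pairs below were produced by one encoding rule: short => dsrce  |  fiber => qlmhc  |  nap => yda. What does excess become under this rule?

hinhdd

Vowels shift forward by 3 and consonants shift forward by 11.
On excess: e(vowel)+3=h, x(cons)+11=i, c(cons)+11=n, e(vowel)+3=h, s(cons)+11=d, s(cons)+11=d.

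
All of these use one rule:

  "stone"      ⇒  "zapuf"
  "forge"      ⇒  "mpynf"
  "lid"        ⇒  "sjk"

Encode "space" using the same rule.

zwbjf

Vowels shift forward by 1 and consonants shift forward by 7.
For space: s(cons)+7=z, p(cons)+7=w, a(vowel)+1=b, c(cons)+7=j, e(vowel)+1=f.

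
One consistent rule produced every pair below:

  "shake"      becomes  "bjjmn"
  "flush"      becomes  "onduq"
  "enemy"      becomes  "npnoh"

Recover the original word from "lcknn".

cable

Shifts by position in shake: pos 0: s→b (+9), pos 1: h→j (+2), pos 2: a→j (+9), pos 3: k→m (+2) — repeating every 2. A repeating key of period 2 is used — shifts +9, +2 over and over.
Reversing it on lcknn: l−9=c, c−2=a, k−9=b, n−2=l, n−9=e.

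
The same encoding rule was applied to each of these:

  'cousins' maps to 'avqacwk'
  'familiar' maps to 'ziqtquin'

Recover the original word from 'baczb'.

Read the word backwards and shift each letter +8.
Reversing it on baczb: shift back: b−8=t, a−8=s, c−8=u, z−8=r, b−8=t → tsurt; then reverse → trust.

trust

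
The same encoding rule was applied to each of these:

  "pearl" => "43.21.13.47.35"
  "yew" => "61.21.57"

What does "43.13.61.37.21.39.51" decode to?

p(#16)→43 and e(#5)→21: differences scale by 2, so n = 2·pos + 11. Each letter becomes 2×(its alphabet position, a=1..z=26) + 11.
Reversing it on 43.13.61.37.21.39.51: 43→(43−11)÷2=16=p, 13→(13−11)÷2=1=a, 61→(61−11)÷2=25=y, 37→(37−11)÷2=13=m, 21→(21−11)÷2=5=e, 39→(39−11)÷2=14=n, 51→(51−11)÷2=20=t.

payment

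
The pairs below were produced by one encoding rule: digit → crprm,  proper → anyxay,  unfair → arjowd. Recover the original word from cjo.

fat

The output letters match the input read backwards, each shifted +9: digit reversed is tigid. Two steps: reverse the string, then apply a Caesar shift of +9.
Reversing it on cjo: shift back: c−9=t, j−9=a, o−9=f → taf; then reverse → fat.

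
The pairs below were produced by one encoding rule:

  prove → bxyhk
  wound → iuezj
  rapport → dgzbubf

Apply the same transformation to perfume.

bkbrawq

The shifts repeat in a cycle of length 3: positions 0,1,… shift by +12, +6, +10, then the pattern repeats.
Applying it to perfume: p+12=b, e+6=k, r+10=b, f+12=r, u+6=a, m+10=w, e+12=q.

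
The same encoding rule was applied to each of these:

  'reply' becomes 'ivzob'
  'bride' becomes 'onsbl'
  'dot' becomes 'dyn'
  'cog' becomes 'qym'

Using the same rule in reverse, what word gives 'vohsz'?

pixel

The output letters match the input read backwards, each shifted +10: reply reversed is ylper. The word is reversed, then every letter is shifted forward by 10.
Reversing it on vohsz: shift back: v−10=l, o−10=e, h−10=x, s−10=i, z−10=p → lexip; then reverse → pixel.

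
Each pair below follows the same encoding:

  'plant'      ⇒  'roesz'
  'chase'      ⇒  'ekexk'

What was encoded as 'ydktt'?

The shift increases by 1 at each position, starting from +2: 2, 3, 4, ….
Decoding ydktt: y−2=w, d−3=a, k−4=g, t−5=o, t−6=n.

wagon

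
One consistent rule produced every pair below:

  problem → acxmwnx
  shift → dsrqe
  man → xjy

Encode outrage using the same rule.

The shift depends on letter class: consonant p→a is +11, but vowel o→x is +9. The rule splits by letter class: vowels +9, consonants +11.
On outrage: o(vowel)+9=x, u(vowel)+9=d, t(cons)+11=e, r(cons)+11=c, a(vowel)+9=j, g(cons)+11=r, e(vowel)+9=n.

xdecjrn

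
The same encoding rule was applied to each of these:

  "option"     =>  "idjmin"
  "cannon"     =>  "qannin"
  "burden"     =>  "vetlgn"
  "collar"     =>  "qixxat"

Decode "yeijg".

quote

This is an affine cipher: with a=0,…,z=25, each position x becomes (21x+0) mod 26.
Undoing it on yeijg: y(24)→5·(24−0)≡16=q; e(4)→5·(4−0)≡20=u; i(8)→5·(8−0)≡14=o; j(9)→5·(9−0)≡19=t; g(6)→5·(6−0)≡4=e (all mod 26).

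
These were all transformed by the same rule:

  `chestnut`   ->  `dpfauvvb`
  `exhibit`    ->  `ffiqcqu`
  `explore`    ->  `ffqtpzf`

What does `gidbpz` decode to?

Shifts by position in chestnut: pos 0: c→d (+1), pos 1: h→p (+8), pos 2: e→f (+1), pos 3: s→a (+8) — repeating every 2. It's a Vigenère-style cipher with numeric key [1,8]: position i shifts by key[i mod 2].
Reversing it on gidbpz: g−1=f, i−8=a, d−1=c, b−8=t, p−1=o, z−8=r.

factor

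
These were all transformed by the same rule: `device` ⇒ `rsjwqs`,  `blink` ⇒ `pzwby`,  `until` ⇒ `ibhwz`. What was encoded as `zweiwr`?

Compare letters: d→r is +14, e→s is +14, v→j is +14 — a constant shift. Every letter moves 14 places later in the alphabet, wrapping around z→a.
Undoing it on zweiwr: z−14=l, w−14=i, e−14=q, i−14=u, w−14=i, r−14=d.

liquid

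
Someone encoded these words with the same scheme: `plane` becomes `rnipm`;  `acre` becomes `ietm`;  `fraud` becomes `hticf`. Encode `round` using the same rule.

The rule splits by letter class: vowels +8, consonants +2.
Applying it to round: r(cons)+2=t, o(vowel)+8=w, u(vowel)+8=c, n(cons)+2=p, d(cons)+2=f.

twcpf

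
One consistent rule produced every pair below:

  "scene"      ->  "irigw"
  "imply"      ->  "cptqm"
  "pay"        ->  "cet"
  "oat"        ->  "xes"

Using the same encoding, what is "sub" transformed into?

fyw

The word is reversed, then every letter is shifted forward by 4.
For sub: reverse → bus; then shift: b+4=f, u+4=y, s+4=w.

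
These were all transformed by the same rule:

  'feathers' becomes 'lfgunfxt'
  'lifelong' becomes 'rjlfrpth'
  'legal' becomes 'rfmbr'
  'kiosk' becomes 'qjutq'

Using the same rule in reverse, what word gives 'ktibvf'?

The shifts repeat in a cycle of length 2: positions 0,1,… shift by +6, +1, then the pattern repeats.
Reversing it on ktibvf: k−6=e, t−1=s, i−6=c, b−1=a, v−6=p, f−1=e.

escape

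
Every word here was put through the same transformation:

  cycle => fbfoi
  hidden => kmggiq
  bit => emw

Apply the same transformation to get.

The shift depends on letter class: consonant c→f is +3, but vowel e→i is +4. Two shifts are in play — +4 for a/e/i/o/u, +3 for every other letter.
For get: g(cons)+3=j, e(vowel)+4=i, t(cons)+3=w.

jiw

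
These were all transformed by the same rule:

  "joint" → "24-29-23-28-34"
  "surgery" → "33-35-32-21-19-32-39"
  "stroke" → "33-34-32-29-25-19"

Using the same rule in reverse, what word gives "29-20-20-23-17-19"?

j is letter #10 and maps to 24: an offset of 14. Each letter is replaced by its alphabet position (a=1..z=26) + 14.
Undoing it on 29-20-20-23-17-19: 29→(29−14)÷1=15=o, 20→(20−14)÷1=6=f, 20→(20−14)÷1=6=f, 23→(23−14)÷1=9=i, 17→(17−14)÷1=3=c, 19→(19−14)÷1=5=e.

office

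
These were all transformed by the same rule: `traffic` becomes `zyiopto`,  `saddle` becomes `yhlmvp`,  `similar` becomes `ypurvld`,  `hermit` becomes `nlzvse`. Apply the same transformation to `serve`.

In traffic: t→z is +6, r→y is +7, a→i is +8, f→o is +9 — the shift increases by 1 each position. The shift increases by 1 at each position, starting from +6: 6, 7, 8, ….
For serve: s+6=y, e+7=l, r+8=z, v+9=e, e+10=o.

ylzeo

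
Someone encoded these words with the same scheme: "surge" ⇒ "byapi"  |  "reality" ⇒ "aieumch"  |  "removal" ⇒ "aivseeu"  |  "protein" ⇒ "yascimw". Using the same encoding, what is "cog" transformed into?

The shift depends on letter class: consonant s→b is +9, but vowel u→y is +4. Two shifts are in play — +4 for a/e/i/o/u, +9 for every other letter.
For cog: c(cons)+9=l, o(vowel)+4=s, g(cons)+9=p.

lsp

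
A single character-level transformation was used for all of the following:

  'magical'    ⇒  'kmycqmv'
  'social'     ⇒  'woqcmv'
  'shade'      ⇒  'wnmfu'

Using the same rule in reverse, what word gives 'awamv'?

usual

m(12)→k(10) and a(0)→m(12) fit y≡15x+12 (mod 26); the inverse of 15 mod 26 is 7. Each letter's alphabet position (a=0..z=25) is mapped through 15·x+12 mod 26 — an affine cipher.
Undoing it on awamv: a(0)→7·(0−12)≡20=u; w(22)→7·(22−12)≡18=s; a(0)→7·(0−12)≡20=u; m(12)→7·(12−12)≡0=a; v(21)→7·(21−12)≡11=l (all mod 26).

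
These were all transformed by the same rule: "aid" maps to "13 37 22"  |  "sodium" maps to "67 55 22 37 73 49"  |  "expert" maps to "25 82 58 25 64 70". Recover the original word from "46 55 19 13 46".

a(#1)→13 and i(#9)→37: differences scale by 3, so n = 3·pos + 10. Each letter becomes 3×(its alphabet position, a=1..z=26) + 10.
Undoing it on 46 55 19 13 46: 46→(46−10)÷3=12=l, 55→(55−10)÷3=15=o, 19→(19−10)÷3=3=c, 13→(13−10)÷3=1=a, 46→(46−10)÷3=12=l.

local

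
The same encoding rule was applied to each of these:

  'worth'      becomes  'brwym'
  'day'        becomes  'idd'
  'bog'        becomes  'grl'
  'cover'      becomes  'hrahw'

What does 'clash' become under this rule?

hqdxm

The shift depends on letter class: consonant w→b is +5, but vowel o→r is +3. The rule splits by letter class: vowels +3, consonants +5.
Applying it to clash: c(cons)+5=h, l(cons)+5=q, a(vowel)+3=d, s(cons)+5=x, h(cons)+5=m.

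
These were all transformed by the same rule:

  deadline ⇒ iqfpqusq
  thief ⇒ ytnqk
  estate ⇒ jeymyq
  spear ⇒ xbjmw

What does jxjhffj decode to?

elevate

Shifts by position in deadline: pos 0: d→i (+5), pos 1: e→q (+12), pos 2: a→f (+5), pos 3: d→p (+12) — repeating every 2. The shifts repeat in a cycle of length 2: positions 0,1,… shift by +5, +12, then the pattern repeats.
Reversing it on jxjhffj: j−5=e, x−12=l, j−5=e, h−12=v, f−5=a, f−12=t, j−5=e.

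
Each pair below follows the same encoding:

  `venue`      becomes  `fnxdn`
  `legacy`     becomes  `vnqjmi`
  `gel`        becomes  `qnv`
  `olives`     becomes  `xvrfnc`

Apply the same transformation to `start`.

cdjbd

The shift depends on letter class: consonant v→f is +10, but vowel e→n is +9. The rule splits by letter class: vowels +9, consonants +10.
On start: s(cons)+10=c, t(cons)+10=d, a(vowel)+9=j, r(cons)+10=b, t(cons)+10=d.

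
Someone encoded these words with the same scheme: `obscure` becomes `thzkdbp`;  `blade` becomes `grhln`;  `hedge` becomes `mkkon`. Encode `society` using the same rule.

xujqndj

In obscure: o→t is +5, b→h is +6, s→z is +7, c→k is +8 — the shift increases by 1 each position. Each letter shifts forward by (position + 5), i.e. 5, 6, 7, … — the shift grows by one for each successive letter.
For society: s+5=x, o+6=u, c+7=j, i+8=q, e+9=n, t+10=d, y+11=j.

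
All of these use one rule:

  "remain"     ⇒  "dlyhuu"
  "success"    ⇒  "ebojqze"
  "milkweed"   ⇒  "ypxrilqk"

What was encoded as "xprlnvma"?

Shifts by position in remain: pos 0: r→d (+12), pos 1: e→l (+7), pos 2: m→y (+12), pos 3: a→h (+7) — repeating every 2. The shifts repeat in a cycle of length 2: positions 0,1,… shift by +12, +7, then the pattern repeats.
Reversing it on xprlnvma: x−12=l, p−7=i, r−12=f, l−7=e, n−12=b, v−7=o, m−12=a, a−7=t.

lifeboat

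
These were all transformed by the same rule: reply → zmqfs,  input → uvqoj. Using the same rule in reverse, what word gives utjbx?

The output letters match the input read backwards, each shifted +1: reply reversed is ylper. Read the word backwards and shift each letter +1.
Reversing it on utjbx: shift back: u−1=t, t−1=s, j−1=i, b−1=a, x−1=w → tsiaw; then reverse → waist.

waist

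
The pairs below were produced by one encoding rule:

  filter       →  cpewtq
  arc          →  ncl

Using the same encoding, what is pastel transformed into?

wpedla

The output letters match the input read backwards, each shifted +11: filter reversed is retlif. The word is reversed, then every letter is shifted forward by 11.
Applying it to pastel: reverse → letsap; then shift: l+11=w, e+11=p, t+11=e, s+11=d, a+11=l, p+11=a.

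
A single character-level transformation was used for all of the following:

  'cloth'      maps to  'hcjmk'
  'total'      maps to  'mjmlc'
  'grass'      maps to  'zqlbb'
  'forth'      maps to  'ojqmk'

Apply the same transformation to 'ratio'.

c(2)→h(7) and l(11)→c(2) fit y≡11x+11 (mod 26); the inverse of 11 mod 26 is 19. Treating letters as 0–25, the rule is x ↦ 11x + 11 (mod 26).
For ratio: r(17)→11·17+11≡16=q; a(0)→11·0+11≡11=l; t(19)→11·19+11≡12=m; i(8)→11·8+11≡21=v; o(14)→11·14+11≡9=j (all mod 26).

qlmvj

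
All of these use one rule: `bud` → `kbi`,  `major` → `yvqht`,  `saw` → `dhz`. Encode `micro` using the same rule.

The word is reversed, then every letter is shifted forward by 7.
For micro: reverse → orcim; then shift: o+7=v, r+7=y, c+7=j, i+7=p, m+7=t.

vyjpt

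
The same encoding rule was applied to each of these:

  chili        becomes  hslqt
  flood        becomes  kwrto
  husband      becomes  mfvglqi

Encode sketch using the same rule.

It's a Vigenère-style cipher with numeric key [5,11,3]: position i shifts by key[i mod 3].
On sketch: s+5=x, k+11=v, e+3=h, t+5=y, c+11=n, h+3=k.

xvhynk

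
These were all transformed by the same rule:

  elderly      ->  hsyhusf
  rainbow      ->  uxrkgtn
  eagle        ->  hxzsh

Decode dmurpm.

Each letter's alphabet position (a=0..z=25) is mapped through 9·x+23 mod 26 — an affine cipher.
Undoing it on dmurpm: d(3)→3·(3−23)≡18=s; m(12)→3·(12−23)≡19=t; u(20)→3·(20−23)≡17=r; r(17)→3·(17−23)≡8=i; p(15)→3·(15−23)≡2=c; m(12)→3·(12−23)≡19=t (all mod 26).

strict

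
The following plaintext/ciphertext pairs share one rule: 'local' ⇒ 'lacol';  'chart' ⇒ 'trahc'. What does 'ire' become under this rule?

eri

It's just the letters in reverse order.
For ire: reverse → eri.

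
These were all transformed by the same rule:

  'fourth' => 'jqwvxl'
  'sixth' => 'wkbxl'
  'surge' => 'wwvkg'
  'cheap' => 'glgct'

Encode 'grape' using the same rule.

Two shifts are in play — +2 for a/e/i/o/u, +4 for every other letter.
On grape: g(cons)+4=k, r(cons)+4=v, a(vowel)+2=c, p(cons)+4=t, e(vowel)+2=g.

kvctg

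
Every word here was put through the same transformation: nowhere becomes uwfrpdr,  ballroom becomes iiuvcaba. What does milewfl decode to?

faculty

In nowhere: n→u is +7, o→w is +8, w→f is +9, h→r is +10 — the shift increases by 1 each position. The shift increases by 1 at each position, starting from +7: 7, 8, 9, ….
Reversing it on milewfl: m−7=f, i−8=a, l−9=c, e−10=u, w−11=l, f−12=t, l−13=y.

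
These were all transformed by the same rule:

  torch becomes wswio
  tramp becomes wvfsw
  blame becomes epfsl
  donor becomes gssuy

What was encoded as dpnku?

alien

In torch: t→w is +3, o→s is +4, r→w is +5, c→i is +6 — the shift increases by 1 each position. Each letter shifts forward by (position + 3), i.e. 3, 4, 5, … — the shift grows by one for each successive letter.
Undoing it on dpnku: d−3=a, p−4=l, n−5=i, k−6=e, u−7=n.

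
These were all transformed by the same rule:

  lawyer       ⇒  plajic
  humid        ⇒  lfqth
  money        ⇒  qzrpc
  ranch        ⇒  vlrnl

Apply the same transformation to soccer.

Shifts by position in lawyer: pos 0: l→p (+4), pos 1: a→l (+11), pos 2: w→a (+4), pos 3: y→j (+11) — repeating every 2. The shifts repeat in a cycle of length 2: positions 0,1,… shift by +4, +11, then the pattern repeats.
For soccer: s+4=w, o+11=z, c+4=g, c+11=n, e+4=i, r+11=c.

wzgnic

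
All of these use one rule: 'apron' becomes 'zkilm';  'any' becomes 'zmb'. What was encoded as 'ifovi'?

ruler

Each pair mirrors across the alphabet (a↔z, p↔k, r↔i): positions sum to 25. This is the alphabet-reversal cipher (Atbash): a becomes z, b becomes y, etc.
Reversing it on ifovi: i↔r, f↔u, o↔l, v↔e, i↔r.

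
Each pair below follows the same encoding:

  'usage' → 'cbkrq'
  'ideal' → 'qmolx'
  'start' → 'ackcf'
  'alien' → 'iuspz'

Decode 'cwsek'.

unity

In usage: u→c is +8, s→b is +9, a→k is +10, g→r is +11 — the shift increases by 1 each position. Each letter shifts forward by (position + 8), i.e. 8, 9, 10, … — the shift grows by one for each successive letter.
Decoding cwsek: c−8=u, w−9=n, s−10=i, e−11=t, k−12=y.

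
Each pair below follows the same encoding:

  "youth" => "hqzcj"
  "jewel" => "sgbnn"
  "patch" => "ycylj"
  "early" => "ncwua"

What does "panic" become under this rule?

ycsre

Shifts by position in youth: pos 0: y→h (+9), pos 1: o→q (+2), pos 2: u→z (+5), pos 3: t→c (+9), pos 4: h→j (+2) — repeating every 3. It's a Vigenère-style cipher with numeric key [9,2,5]: position i shifts by key[i mod 3].
On panic: p+9=y, a+2=c, n+5=s, i+9=r, c+2=e.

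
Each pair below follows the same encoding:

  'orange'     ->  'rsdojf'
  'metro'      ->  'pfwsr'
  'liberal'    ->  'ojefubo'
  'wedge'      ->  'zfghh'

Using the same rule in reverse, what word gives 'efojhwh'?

believe

The shifts repeat in a cycle of length 2: positions 0,1,… shift by +3, +1, then the pattern repeats.
Undoing it on efojhwh: e−3=b, f−1=e, o−3=l, j−1=i, h−3=e, w−1=v, h−3=e.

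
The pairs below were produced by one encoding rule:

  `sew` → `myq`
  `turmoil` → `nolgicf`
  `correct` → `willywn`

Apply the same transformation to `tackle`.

Compare letters: s→m is +20, e→y is +20, w→q is +20 — a constant shift. Each letter is shifted forward by 20 in the alphabet (a Caesar shift of +20).
For tackle: t+20=n, a+20=u, c+20=w, k+20=e, l+20=f, e+20=y.

nuwefy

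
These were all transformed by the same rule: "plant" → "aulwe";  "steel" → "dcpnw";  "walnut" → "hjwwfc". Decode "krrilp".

Shifts by position in plant: pos 0: p→a (+11), pos 1: l→u (+9), pos 2: a→l (+11), pos 3: n→w (+9) — repeating every 2. The shifts repeat in a cycle of length 2: positions 0,1,… shift by +11, +9, then the pattern repeats.
Reversing it on krrilp: k−11=z, r−9=i, r−11=g, i−9=z, l−11=a, p−9=g.

zigzag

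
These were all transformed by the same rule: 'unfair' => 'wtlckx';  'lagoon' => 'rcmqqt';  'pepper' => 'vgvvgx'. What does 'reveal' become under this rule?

xgbgcr

The shift depends on letter class: consonant n→t is +6, but vowel u→w is +2. The rule splits by letter class: vowels +2, consonants +6.
Applying it to reveal: r(cons)+6=x, e(vowel)+2=g, v(cons)+6=b, e(vowel)+2=g, a(vowel)+2=c, l(cons)+6=r.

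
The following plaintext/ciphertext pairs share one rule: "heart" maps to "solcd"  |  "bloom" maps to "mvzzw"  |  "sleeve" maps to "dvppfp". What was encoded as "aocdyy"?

Shifts by position in heart: pos 0: h→s (+11), pos 1: e→o (+10), pos 2: a→l (+11), pos 3: r→c (+11), pos 4: t→d (+10) — repeating every 3. A repeating key of period 3 is used — shifts +11, +10, +11 over and over.
Reversing it on aocdyy: a−11=p, o−10=e, c−11=r, d−11=s, y−10=o, y−11=n.

person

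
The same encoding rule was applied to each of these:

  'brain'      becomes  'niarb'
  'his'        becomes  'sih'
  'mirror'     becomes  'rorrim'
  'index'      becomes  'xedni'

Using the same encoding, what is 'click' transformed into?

kcilc

The output letters match the input read backwards: brain reversed is niarb. It's just the letters in reverse order.
On click: reverse → kcilc.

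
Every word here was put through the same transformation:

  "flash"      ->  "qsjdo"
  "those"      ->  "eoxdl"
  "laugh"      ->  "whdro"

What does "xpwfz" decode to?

minus

Shifts by position in flash: pos 0: f→q (+11), pos 1: l→s (+7), pos 2: a→j (+9), pos 3: s→d (+11), pos 4: h→o (+7) — repeating every 3. A repeating key of period 3 is used — shifts +11, +7, +9 over and over.
Undoing it on xpwfz: x−11=m, p−7=i, w−9=n, f−11=u, z−7=s.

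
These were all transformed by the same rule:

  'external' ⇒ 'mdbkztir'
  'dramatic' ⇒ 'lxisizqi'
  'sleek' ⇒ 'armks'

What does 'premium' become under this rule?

xxmsqau

Shifts by position in external: pos 0: e→m (+8), pos 1: x→d (+6), pos 2: t→b (+8), pos 3: e→k (+6) — repeating every 2. The shifts repeat in a cycle of length 2: positions 0,1,… shift by +8, +6, then the pattern repeats.
Applying it to premium: p+8=x, r+6=x, e+8=m, m+6=s, i+8=q, u+6=a, m+8=u.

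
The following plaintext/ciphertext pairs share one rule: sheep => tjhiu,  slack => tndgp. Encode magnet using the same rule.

ncjrjz

In sheep: s→t is +1, h→j is +2, e→h is +3, e→i is +4 — the shift increases by 1 each position. Each letter shifts forward by (position + 1), i.e. 1, 2, 3, … — the shift grows by one for each successive letter.
For magnet: m+1=n, a+2=c, g+3=j, n+4=r, e+5=j, t+6=z.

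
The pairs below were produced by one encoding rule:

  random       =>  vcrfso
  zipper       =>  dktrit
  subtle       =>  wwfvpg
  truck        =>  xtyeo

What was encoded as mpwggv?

Shifts by position in random: pos 0: r→v (+4), pos 1: a→c (+2), pos 2: n→r (+4), pos 3: d→f (+2) — repeating every 2. A repeating key of period 2 is used — shifts +4, +2 over and over.
Undoing it on mpwggv: m−4=i, p−2=n, w−4=s, g−2=e, g−4=c, v−2=t.

insect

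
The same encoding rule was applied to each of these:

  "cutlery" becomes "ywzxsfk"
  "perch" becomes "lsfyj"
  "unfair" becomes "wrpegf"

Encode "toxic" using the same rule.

zongy

c(2)→y(24) and u(20)→w(22) fit y≡23x+4 (mod 26); the inverse of 23 mod 26 is 17. This is an affine cipher: with a=0,…,z=25, each position x becomes (23x+4) mod 26.
For toxic: t(19)→23·19+4≡25=z; o(14)→23·14+4≡14=o; x(23)→23·23+4≡13=n; i(8)→23·8+4≡6=g; c(2)→23·2+4≡24=y (all mod 26).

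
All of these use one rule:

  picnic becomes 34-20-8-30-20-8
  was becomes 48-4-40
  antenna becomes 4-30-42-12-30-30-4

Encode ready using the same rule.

38-12-4-10-52

p(#16)→34 and i(#9)→20: differences scale by 2, so n = 2·pos + 2. Each letter becomes 2×(its alphabet position, a=1..z=26) + 2.
Applying it to ready: r=18→38, e=5→12, a=1→4, d=4→10, y=25→52.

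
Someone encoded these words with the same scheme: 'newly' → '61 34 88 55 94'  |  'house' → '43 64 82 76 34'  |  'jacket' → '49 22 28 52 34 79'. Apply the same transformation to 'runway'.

n(#14)→61 and e(#5)→34: differences scale by 3, so n = 3·pos + 19. With a=1..z=26, the number is 3·pos + 19.
On runway: r=18→73, u=21→82, n=14→61, w=23→88, a=1→22, y=25→94.

73 82 61 88 22 94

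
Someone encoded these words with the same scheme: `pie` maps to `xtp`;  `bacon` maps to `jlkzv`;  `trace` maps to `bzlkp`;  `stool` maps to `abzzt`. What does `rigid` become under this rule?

The shift depends on letter class: consonant p→x is +8, but vowel i→t is +11. Two shifts are in play — +11 for a/e/i/o/u, +8 for every other letter.
For rigid: r(cons)+8=z, i(vowel)+11=t, g(cons)+8=o, i(vowel)+11=t, d(cons)+8=l.

ztotl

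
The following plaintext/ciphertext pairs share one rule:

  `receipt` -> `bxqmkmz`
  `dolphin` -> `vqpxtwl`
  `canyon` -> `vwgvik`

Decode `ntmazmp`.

The output letters match the input read backwards, each shifted +8: receipt reversed is tpiecer. The word is reversed, then every letter is shifted forward by 8.
Undoing it on ntmazmp: shift back: n−8=f, t−8=l, m−8=e, a−8=s, z−8=r, m−8=e, p−8=h → flesreh; then reverse → herself.

herself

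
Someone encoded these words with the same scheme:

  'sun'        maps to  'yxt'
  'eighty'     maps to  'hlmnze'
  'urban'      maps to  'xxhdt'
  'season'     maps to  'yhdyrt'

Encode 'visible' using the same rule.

blylhrh

The shift depends on letter class: consonant s→y is +6, but vowel u→x is +3. Vowels shift forward by 3 and consonants shift forward by 6.
On visible: v(cons)+6=b, i(vowel)+3=l, s(cons)+6=y, i(vowel)+3=l, b(cons)+6=h, l(cons)+6=r, e(vowel)+3=h.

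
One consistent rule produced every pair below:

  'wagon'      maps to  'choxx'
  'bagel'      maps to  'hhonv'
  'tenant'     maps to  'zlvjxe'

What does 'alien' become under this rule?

gsqnx

In wagon: w→c is +6, a→h is +7, g→o is +8, o→x is +9 — the shift increases by 1 each position. Each letter shifts forward by (position + 6), i.e. 6, 7, 8, … — the shift grows by one for each successive letter.
On alien: a+6=g, l+7=s, i+8=q, e+9=n, n+10=x.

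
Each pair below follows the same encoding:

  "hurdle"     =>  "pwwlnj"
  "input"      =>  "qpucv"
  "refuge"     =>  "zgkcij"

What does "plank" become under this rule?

xnfvm

Shifts by position in hurdle: pos 0: h→p (+8), pos 1: u→w (+2), pos 2: r→w (+5), pos 3: d→l (+8), pos 4: l→n (+2), pos 5: e→j (+5) — repeating every 3. A repeating key of period 3 is used — shifts +8, +2, +5 over and over.
For plank: p+8=x, l+2=n, a+5=f, n+8=v, k+2=m.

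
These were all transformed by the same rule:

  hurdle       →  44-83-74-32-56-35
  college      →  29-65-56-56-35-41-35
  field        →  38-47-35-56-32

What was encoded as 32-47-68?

dip

h(#8)→44 and u(#21)→83: differences scale by 3, so n = 3·pos + 20. The formula is n = 3×(alphabet index, a=1) + 20.
Reversing it on 32-47-68: 32→(32−20)÷3=4=d, 47→(47−20)÷3=9=i, 68→(68−20)÷3=16=p.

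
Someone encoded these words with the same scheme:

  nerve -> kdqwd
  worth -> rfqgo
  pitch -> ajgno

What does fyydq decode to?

offer

This is an affine cipher: with a=0,…,z=25, each position x becomes (21x+23) mod 26.
Reversing it on fyydq: f(5)→5·(5−23)≡14=o; y(24)→5·(24−23)≡5=f; y(24)→5·(24−23)≡5=f; d(3)→5·(3−23)≡4=e; q(16)→5·(16−23)≡17=r (all mod 26).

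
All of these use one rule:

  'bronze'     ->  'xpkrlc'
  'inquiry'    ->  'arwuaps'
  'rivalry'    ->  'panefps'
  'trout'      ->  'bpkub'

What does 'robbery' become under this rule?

b(1)→x(23) and r(17)→p(15) fit y≡19x+4 (mod 26); the inverse of 19 mod 26 is 11. Treating letters as 0–25, the rule is x ↦ 19x + 4 (mod 26).
For robbery: r(17)→19·17+4≡15=p; o(14)→19·14+4≡10=k; b(1)→19·1+4≡23=x; b(1)→19·1+4≡23=x; e(4)→19·4+4≡2=c; r(17)→19·17+4≡15=p; y(24)→19·24+4≡18=s (all mod 26).

pkxxcps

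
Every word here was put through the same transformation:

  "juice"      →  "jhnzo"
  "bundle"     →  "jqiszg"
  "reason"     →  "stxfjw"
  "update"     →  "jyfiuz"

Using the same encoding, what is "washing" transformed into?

The word is reversed, then every letter is shifted forward by 5.
On washing: reverse → gnihsaw; then shift: g+5=l, n+5=s, i+5=n, h+5=m, s+5=x, a+5=f, w+5=b.

lsnmxfb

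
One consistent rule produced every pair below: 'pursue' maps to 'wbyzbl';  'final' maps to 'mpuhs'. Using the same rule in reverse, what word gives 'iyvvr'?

Compare letters: p→w is +7, u→b is +7, r→y is +7 — a constant shift. Each letter is shifted forward by 7 in the alphabet (a Caesar shift of +7).
Undoing it on iyvvr: i−7=b, y−7=r, v−7=o, v−7=o, r−7=k.

brook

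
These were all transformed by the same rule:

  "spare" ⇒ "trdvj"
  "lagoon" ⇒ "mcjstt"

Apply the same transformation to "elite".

In spare: s→t is +1, p→r is +2, a→d is +3, r→v is +4 — the shift increases by 1 each position. Letter i (0-indexed) is shifted by i+1, so successive shifts are 1, 2, 3, ….
For elite: e+1=f, l+2=n, i+3=l, t+4=x, e+5=j.

fnlxj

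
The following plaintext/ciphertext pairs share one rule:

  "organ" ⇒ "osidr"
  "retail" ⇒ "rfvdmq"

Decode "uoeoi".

uncle

In organ: o→o is +0, r→s is +1, g→i is +2, a→d is +3 — the shift increases by 1 each position. The shift increases by 1 at each position, starting from +0: 0, 1, 2, ….
Reversing it on uoeoi: u−0=u, o−1=n, e−2=c, o−3=l, i−4=e.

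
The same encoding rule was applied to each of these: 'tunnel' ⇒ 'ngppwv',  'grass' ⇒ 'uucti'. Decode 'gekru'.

spice

The output letters match the input read backwards, each shifted +2: tunnel reversed is lennut. Two steps: reverse the string, then apply a Caesar shift of +2.
Undoing it on gekru: shift back: g−2=e, e−2=c, k−2=i, r−2=p, u−2=s → ecips; then reverse → spice.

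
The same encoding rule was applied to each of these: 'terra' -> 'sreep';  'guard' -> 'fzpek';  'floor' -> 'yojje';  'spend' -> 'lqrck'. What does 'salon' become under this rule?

lpojc

This is an affine cipher: with a=0,…,z=25, each position x becomes (7x+15) mod 26.
For salon: s(18)→7·18+15≡11=l; a(0)→7·0+15≡15=p; l(11)→7·11+15≡14=o; o(14)→7·14+15≡9=j; n(13)→7·13+15≡2=c (all mod 26).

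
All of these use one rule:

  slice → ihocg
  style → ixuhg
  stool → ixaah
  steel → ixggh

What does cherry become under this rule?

czgttu

This is an affine cipher: with a=0,…,z=25, each position x becomes (15x+24) mod 26.
For cherry: c(2)→15·2+24≡2=c; h(7)→15·7+24≡25=z; e(4)→15·4+24≡6=g; r(17)→15·17+24≡19=t; r(17)→15·17+24≡19=t; y(24)→15·24+24≡20=u (all mod 26).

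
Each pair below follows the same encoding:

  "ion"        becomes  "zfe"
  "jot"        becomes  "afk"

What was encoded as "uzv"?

die

Compare letters: i→z is +17, o→f is +17, n→e is +17 — a constant shift. This is a Caesar cipher with shift 17.
Undoing it on uzv: u−17=d, z−17=i, v−17=e.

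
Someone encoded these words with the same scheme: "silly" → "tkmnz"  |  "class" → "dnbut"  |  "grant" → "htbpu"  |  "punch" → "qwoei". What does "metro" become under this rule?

Shifts by position in silly: pos 0: s→t (+1), pos 1: i→k (+2), pos 2: l→m (+1), pos 3: l→n (+2) — repeating every 2. A repeating key of period 2 is used — shifts +1, +2 over and over.
Applying it to metro: m+1=n, e+2=g, t+1=u, r+2=t, o+1=p.

ngutp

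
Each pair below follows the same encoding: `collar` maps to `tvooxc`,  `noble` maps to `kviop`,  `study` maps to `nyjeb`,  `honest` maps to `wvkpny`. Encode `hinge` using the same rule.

c(2)→t(19) and o(14)→v(21) fit y≡11x+23 (mod 26); the inverse of 11 mod 26 is 19. Each letter's alphabet position (a=0..z=25) is mapped through 11·x+23 mod 26 — an affine cipher.
For hinge: h(7)→11·7+23≡22=w; i(8)→11·8+23≡7=h; n(13)→11·13+23≡10=k; g(6)→11·6+23≡11=l; e(4)→11·4+23≡15=p (all mod 26).

whklp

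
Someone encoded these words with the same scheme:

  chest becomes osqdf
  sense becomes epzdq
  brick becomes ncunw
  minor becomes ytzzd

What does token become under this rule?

fzwpz

The shifts repeat in a cycle of length 2: positions 0,1,… shift by +12, +11, then the pattern repeats.
Applying it to token: t+12=f, o+11=z, k+12=w, e+11=p, n+12=z.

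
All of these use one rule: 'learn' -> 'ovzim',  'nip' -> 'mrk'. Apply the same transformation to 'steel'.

Each letter is replaced by its mirror in the alphabet: a↔z, b↔y, c↔x, and so on (the Atbash cipher).
On steel: s↔h, t↔g, e↔v, e↔v, l↔o.

hgvvo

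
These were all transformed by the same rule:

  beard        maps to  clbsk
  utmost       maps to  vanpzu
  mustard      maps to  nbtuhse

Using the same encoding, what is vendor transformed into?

Shifts by position in beard: pos 0: b→c (+1), pos 1: e→l (+7), pos 2: a→b (+1), pos 3: r→s (+1), pos 4: d→k (+7) — repeating every 3. The shifts repeat in a cycle of length 3: positions 0,1,… shift by +1, +7, +1, then the pattern repeats.
Applying it to vendor: v+1=w, e+7=l, n+1=o, d+1=e, o+7=v, r+1=s.

wloevs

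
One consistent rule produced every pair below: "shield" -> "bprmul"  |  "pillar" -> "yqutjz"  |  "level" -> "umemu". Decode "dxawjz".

uproar

It's a Vigenère-style cipher with numeric key [9,8]: position i shifts by key[i mod 2].
Reversing it on dxawjz: d−9=u, x−8=p, a−9=r, w−8=o, j−9=a, z−8=r.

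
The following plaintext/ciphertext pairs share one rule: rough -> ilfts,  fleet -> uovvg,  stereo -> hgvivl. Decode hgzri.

Each letter is replaced by its mirror in the alphabet: a↔z, b↔y, c↔x, and so on (the Atbash cipher).
Decoding hgzri: h↔s, g↔t, z↔a, r↔i, i↔r.

stair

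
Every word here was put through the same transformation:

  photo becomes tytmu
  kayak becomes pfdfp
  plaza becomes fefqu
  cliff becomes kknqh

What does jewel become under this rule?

The output letters match the input read backwards, each shifted +5: photo reversed is otohp. Read the word backwards and shift each letter +5.
Applying it to jewel: reverse → lewej; then shift: l+5=q, e+5=j, w+5=b, e+5=j, j+5=o.

qjbjo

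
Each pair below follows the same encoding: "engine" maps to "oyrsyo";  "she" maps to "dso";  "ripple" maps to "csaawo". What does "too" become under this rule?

The shift depends on letter class: consonant n→y is +11, but vowel e→o is +10. Two shifts are in play — +10 for a/e/i/o/u, +11 for every other letter.
On too: t(cons)+11=e, o(vowel)+10=y, o(vowel)+10=y.

eyy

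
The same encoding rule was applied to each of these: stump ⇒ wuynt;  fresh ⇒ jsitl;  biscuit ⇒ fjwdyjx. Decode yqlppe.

Shifts by position in stump: pos 0: s→w (+4), pos 1: t→u (+1), pos 2: u→y (+4), pos 3: m→n (+1) — repeating every 2. The shifts repeat in a cycle of length 2: positions 0,1,… shift by +4, +1, then the pattern repeats.
Decoding yqlppe: y−4=u, q−1=p, l−4=h, p−1=o, p−4=l, e−1=d.

uphold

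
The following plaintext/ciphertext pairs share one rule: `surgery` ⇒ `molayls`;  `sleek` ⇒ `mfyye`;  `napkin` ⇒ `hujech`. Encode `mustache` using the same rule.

gomnuwby

Compare letters: s→m is +20, u→o is +20, r→l is +20 — a constant shift. Every letter moves 20 places later in the alphabet, wrapping around z→a.
For mustache: m+20=g, u+20=o, s+20=m, t+20=n, a+20=u, c+20=w, h+20=b, e+20=y.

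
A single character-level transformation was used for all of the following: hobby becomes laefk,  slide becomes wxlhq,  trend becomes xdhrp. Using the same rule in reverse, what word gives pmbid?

layer

Shifts by position in hobby: pos 0: h→l (+4), pos 1: o→a (+12), pos 2: b→e (+3), pos 3: b→f (+4), pos 4: y→k (+12) — repeating every 3. It's a Vigenère-style cipher with numeric key [4,12,3]: position i shifts by key[i mod 3].
Decoding pmbid: p−4=l, m−12=a, b−3=y, i−4=e, d−12=r.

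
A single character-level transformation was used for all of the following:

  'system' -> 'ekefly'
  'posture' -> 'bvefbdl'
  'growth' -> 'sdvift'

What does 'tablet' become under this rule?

The shift depends on letter class: consonant s→e is +12, but vowel e→l is +7. Two shifts are in play — +7 for a/e/i/o/u, +12 for every other letter.
Applying it to tablet: t(cons)+12=f, a(vowel)+7=h, b(cons)+12=n, l(cons)+12=x, e(vowel)+7=l, t(cons)+12=f.

fhnxlf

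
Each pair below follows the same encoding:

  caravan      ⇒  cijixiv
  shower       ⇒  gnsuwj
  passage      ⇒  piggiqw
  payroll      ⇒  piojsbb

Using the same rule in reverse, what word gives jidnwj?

c(2)→c(2) and a(0)→i(8) fit y≡23x+8 (mod 26); the inverse of 23 mod 26 is 17. This is an affine cipher: with a=0,…,z=25, each position x becomes (23x+8) mod 26.
Decoding jidnwj: j(9)→17·(9−8)≡17=r; i(8)→17·(8−8)≡0=a; d(3)→17·(3−8)≡19=t; n(13)→17·(13−8)≡7=h; w(22)→17·(22−8)≡4=e; j(9)→17·(9−8)≡17=r (all mod 26).

rather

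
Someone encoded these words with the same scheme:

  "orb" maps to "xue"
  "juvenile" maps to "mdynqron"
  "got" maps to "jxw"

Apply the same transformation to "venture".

ynqwdun

The shift depends on letter class: consonant r→u is +3, but vowel o→x is +9. The rule splits by letter class: vowels +9, consonants +3.
On venture: v(cons)+3=y, e(vowel)+9=n, n(cons)+3=q, t(cons)+3=w, u(vowel)+9=d, r(cons)+3=u, e(vowel)+9=n.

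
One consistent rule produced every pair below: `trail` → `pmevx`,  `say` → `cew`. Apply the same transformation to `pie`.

The output letters match the input read backwards, each shifted +4: trail reversed is liart. Read the word backwards and shift each letter +4.
On pie: reverse → eip; then shift: e+4=i, i+4=m, p+4=t.

imt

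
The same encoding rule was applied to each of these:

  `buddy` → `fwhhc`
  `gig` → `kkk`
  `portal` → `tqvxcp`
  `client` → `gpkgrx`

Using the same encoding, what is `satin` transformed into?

wcxkr

The shift depends on letter class: consonant b→f is +4, but vowel u→w is +2. Two shifts are in play — +2 for a/e/i/o/u, +4 for every other letter.
On satin: s(cons)+4=w, a(vowel)+2=c, t(cons)+4=x, i(vowel)+2=k, n(cons)+4=r.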